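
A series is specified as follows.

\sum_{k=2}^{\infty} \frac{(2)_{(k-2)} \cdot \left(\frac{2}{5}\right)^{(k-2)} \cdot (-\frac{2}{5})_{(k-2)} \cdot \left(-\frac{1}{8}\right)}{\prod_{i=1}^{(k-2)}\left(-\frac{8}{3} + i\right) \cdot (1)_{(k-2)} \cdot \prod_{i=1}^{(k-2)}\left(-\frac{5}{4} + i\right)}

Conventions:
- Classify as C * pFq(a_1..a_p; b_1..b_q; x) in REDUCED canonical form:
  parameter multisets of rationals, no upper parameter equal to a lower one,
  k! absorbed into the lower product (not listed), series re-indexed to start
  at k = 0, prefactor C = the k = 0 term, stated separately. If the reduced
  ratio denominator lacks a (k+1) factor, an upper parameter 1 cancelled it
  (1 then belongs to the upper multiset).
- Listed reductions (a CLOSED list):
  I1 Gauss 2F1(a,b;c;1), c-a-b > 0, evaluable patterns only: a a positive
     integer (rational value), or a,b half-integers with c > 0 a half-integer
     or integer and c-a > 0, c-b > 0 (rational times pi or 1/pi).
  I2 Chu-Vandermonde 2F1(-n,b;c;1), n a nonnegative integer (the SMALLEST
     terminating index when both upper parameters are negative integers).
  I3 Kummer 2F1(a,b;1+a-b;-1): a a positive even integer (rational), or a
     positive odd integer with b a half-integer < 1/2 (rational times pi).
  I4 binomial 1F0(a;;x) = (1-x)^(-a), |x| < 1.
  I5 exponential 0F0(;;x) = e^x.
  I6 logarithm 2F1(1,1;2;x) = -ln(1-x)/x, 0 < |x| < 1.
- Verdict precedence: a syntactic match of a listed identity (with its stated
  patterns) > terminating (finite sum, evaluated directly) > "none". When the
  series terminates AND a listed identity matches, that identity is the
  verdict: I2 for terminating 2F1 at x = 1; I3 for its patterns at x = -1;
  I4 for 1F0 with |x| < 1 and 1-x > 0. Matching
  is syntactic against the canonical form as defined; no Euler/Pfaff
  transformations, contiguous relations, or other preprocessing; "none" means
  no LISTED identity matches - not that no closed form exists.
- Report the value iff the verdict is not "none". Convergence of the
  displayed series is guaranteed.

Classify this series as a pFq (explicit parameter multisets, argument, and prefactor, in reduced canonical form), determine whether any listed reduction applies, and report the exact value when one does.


Prefactor -\frac{1}{8}, argument \frac{2}{5}: 2F2 with upper {-\frac{2}{5}, 2} over lower {-\frac{5}{3}, -\frac{1}{4}}. Verdict: none. No listed pattern accepts 2F2(-\frac{2}{5}, 2; -\frac{5}{3}, -\frac{1}{4}; \frac{2}{5}).

Key step: t_0 = -\frac{1}{8} here, and the lower running product (C = -1/8, x = 2/5) is a rising factorial.
Adjacent-term ratio: r(k) = \frac{2}{5} * (k-\frac{2}{5}) (k+2) / [(k-\frac{5}{3}) (k-\frac{1}{4}) (k+1)] ; factor over Q: parameters, x = \frac{2}{5}, and C = -\frac{1}{8}.


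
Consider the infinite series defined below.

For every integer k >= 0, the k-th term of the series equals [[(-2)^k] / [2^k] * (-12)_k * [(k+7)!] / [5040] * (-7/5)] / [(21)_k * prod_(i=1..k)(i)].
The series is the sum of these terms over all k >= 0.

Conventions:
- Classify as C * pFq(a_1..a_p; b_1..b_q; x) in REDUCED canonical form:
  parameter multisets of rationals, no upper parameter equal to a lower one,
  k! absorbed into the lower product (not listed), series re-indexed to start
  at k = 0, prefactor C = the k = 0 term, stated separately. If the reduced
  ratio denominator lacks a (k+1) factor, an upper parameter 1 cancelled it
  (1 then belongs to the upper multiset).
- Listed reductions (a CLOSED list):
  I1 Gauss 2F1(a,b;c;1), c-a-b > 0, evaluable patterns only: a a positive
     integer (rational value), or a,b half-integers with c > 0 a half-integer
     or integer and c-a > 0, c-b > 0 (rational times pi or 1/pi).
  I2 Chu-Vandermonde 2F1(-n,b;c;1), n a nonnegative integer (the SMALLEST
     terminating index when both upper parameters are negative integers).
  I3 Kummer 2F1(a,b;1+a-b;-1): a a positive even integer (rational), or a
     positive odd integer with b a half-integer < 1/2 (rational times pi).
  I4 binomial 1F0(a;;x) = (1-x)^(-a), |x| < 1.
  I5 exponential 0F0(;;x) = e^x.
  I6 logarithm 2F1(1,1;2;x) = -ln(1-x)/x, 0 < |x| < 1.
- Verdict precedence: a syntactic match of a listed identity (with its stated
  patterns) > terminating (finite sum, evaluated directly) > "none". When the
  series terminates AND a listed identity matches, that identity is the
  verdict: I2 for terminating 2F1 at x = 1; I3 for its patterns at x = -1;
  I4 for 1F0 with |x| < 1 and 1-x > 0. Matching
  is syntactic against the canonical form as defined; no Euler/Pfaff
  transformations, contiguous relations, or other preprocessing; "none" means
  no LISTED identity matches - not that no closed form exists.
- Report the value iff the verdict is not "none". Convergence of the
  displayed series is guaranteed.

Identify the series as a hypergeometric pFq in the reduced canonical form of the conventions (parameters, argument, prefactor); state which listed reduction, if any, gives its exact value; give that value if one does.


Classification (C = -7/5): 2F1 with upper {-12, 8}, lower {21}, argument x = -1. Verdict: the Kummer evaluation I3 matches (x = -1; c = 21 equals 1+a-b for upper {-12, 8}: listed pattern). Hence: -969/10.

Key observation: t_0 being -7/5, the product of the first k integers (C = -7/5) is k!.
Term ratio: r(k) = (-1) * (k-12) (k+8) / [(k+21) (k+1)] - rational in k, leading ratio (-1); with t_0 = -7/5, classification follows.


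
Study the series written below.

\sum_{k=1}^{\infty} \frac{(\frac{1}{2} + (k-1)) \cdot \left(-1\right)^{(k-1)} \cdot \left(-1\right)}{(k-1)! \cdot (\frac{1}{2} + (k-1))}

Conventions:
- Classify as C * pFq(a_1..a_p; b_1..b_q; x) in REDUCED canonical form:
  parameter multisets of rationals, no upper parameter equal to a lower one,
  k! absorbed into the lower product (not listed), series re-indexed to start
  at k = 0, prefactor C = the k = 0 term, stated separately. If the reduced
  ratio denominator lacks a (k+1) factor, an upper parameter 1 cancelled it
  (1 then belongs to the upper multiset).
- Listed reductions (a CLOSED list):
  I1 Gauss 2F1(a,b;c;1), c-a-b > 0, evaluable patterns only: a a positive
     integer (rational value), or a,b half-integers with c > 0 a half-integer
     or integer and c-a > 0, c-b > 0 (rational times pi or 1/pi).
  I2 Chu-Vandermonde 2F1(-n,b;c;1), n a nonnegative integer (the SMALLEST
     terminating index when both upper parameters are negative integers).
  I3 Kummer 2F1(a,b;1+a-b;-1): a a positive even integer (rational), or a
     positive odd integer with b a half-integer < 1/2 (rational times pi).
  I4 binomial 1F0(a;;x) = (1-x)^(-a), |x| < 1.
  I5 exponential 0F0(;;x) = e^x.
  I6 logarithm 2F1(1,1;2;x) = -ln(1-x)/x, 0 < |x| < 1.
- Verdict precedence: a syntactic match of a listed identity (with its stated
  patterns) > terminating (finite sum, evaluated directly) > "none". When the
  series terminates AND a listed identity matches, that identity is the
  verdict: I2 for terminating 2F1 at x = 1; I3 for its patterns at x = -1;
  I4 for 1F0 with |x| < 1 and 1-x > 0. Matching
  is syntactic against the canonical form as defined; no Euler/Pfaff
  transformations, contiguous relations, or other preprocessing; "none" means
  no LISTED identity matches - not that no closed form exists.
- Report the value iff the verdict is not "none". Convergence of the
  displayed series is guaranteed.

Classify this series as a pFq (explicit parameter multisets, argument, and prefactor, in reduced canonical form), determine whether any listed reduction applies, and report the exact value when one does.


First insight: x = -1 and the factor k + 1/2 cancels (top and bottom), leaving C = -1.
Consecutive-term ratio: r(k) = -1 * 1 / [(k+1)] - poly over poly, x = -1 from leading terms; C = -1 at k = 0.

x = -1 here; the reduced form reads 0F0, upper {-}, lower {-}, C = -1. Verdict: exponential (I5) applies (the 0F0 exponential series at x = -1). Exact value: \left(-1\right) \cdot e^{-1}.


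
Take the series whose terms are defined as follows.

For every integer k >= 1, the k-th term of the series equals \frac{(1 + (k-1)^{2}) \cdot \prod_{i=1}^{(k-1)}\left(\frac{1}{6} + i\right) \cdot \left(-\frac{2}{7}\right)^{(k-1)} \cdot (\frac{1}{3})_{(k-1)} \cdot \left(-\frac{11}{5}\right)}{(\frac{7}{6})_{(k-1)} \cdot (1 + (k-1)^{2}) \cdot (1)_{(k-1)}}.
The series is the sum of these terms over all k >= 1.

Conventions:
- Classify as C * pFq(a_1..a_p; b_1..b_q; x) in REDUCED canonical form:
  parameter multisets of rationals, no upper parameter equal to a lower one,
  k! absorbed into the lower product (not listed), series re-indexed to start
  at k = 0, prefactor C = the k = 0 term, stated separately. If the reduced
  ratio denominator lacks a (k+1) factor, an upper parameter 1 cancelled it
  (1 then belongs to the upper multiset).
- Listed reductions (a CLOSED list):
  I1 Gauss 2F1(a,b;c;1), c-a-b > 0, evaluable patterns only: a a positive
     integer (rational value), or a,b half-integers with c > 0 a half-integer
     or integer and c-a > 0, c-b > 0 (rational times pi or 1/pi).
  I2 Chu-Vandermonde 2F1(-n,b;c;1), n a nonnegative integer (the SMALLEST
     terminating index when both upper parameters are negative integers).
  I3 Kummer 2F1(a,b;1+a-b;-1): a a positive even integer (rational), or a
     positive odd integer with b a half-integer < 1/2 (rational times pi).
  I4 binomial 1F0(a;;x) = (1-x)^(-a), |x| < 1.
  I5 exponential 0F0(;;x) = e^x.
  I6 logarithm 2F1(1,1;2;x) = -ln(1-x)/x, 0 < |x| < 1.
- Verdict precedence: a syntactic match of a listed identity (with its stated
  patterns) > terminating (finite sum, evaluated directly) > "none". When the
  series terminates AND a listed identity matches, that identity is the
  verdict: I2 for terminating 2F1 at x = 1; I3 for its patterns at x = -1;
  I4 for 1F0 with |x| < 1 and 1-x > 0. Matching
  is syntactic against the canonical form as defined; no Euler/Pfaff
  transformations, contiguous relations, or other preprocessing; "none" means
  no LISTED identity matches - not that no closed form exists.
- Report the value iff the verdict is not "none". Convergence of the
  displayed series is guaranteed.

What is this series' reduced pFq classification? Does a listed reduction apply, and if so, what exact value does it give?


This is -\frac{11}{5} * 1F0(\frac{1}{3}; -; -\frac{2}{7}) in reduced canonical form. Verdict at x = -\frac{2}{7}: binomial (I4) matches (the 1F0 binomial series: exponent -1/3, x = -\frac{2}{7}). Sum: \left(-\frac{11}{5}\right) \cdot \left(\frac{9}{7}\right)^{-\frac{1}{3}}.

First insight: from the first term -\frac{11}{5}: (1)_k (prefactor -11/5) is k! itself.
Consecutive-term ratio: r(k) = -\frac{2}{7} * (k+\frac{1}{3}) / [(k+1)] - poly over poly, x = -\frac{2}{7} from leading terms; C = -\frac{11}{5} at k = 0.


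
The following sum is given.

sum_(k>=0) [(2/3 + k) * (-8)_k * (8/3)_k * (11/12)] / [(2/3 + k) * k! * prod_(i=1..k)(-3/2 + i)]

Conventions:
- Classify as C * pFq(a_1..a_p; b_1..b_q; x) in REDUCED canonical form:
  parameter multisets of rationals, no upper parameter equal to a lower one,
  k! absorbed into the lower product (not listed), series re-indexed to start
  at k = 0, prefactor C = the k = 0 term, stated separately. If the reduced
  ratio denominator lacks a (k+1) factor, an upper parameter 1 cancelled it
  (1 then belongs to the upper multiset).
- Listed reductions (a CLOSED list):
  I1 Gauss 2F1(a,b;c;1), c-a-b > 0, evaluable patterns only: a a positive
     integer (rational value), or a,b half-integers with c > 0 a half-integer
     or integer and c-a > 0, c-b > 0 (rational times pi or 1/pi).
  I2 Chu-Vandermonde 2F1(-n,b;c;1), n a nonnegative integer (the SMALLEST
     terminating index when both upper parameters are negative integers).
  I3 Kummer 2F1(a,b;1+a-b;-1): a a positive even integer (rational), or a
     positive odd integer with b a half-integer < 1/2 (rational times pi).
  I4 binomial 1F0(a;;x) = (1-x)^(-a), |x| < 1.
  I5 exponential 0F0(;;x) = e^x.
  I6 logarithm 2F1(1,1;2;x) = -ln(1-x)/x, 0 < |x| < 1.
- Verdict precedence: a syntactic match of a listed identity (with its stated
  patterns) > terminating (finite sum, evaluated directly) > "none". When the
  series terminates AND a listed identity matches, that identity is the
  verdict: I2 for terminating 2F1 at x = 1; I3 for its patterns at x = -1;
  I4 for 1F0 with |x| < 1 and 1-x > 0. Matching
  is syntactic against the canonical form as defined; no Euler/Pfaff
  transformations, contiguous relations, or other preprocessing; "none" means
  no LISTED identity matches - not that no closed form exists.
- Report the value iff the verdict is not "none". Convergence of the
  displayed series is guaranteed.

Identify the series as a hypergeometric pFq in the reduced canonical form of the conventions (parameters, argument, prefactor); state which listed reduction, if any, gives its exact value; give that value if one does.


At argument 1: a 2F1 with upper {-8, 8/3}, lower {-1/2}, scaled by C = 11/12. Verdict: Chu-Vandermonde (I2) applies (terminating 2F1 at x = 1 with n = 8, b = 8/3, c = -1/2). Exact value: -81719/2125764.

The tell: from the first term 11/12: the factor k + 2/3 cancels (top and bottom), leaving C = 11/12, x = 1.
Step ratio: r(k) = 1 * (k-8) (k+8/3) / [(k-1/2) (k+1)] ; factor over Q: parameters, x = 1, and C = 11/12.


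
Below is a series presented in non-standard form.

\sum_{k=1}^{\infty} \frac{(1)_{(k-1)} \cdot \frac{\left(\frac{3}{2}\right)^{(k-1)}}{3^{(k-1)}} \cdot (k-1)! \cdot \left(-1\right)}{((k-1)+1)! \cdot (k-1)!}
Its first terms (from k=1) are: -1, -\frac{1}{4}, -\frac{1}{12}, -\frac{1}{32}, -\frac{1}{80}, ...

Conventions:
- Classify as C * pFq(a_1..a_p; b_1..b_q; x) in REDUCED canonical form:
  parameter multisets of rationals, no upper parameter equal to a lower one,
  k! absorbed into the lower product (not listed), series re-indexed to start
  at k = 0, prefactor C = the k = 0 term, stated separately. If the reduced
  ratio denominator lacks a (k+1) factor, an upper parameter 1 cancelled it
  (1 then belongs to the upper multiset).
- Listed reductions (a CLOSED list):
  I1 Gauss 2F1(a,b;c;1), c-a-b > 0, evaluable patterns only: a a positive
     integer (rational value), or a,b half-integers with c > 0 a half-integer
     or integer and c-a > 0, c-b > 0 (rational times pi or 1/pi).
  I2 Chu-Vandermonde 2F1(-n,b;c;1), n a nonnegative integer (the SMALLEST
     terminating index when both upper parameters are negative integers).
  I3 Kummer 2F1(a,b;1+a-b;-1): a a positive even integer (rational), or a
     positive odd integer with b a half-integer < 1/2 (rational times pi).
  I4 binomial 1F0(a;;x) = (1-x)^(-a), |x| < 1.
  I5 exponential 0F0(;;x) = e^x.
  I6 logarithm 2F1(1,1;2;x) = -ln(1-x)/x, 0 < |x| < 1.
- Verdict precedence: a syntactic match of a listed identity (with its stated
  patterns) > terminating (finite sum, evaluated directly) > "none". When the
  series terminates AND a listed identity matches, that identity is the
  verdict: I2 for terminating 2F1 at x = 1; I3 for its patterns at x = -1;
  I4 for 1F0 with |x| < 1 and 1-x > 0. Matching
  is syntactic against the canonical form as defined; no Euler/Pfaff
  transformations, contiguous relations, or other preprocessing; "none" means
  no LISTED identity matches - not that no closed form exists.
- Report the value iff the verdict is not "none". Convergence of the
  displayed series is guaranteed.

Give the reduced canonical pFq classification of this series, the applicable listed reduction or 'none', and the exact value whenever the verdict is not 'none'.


The tell: from the first term -1: the denominator's factorial ratio (prefactor -1) is a lower Pochhammer.
Consecutive-term ratio: r(k) = \frac{1}{2} * (k+1) (k+1) / [(k+2) (k+1)] - poly over poly, x = \frac{1}{2} from leading terms; C = -1 at k = 0.

Classification (C = -1): 2F1 with upper {1, 1}, lower {2}, argument x = \frac{1}{2}. Verdict (x = \frac{1}{2}): logarithm (I6) applies (the logarithm: parameters (1,1;2), x = \frac{1}{2}). Sum: 2 \cdot \ln\left(\frac{1}{2}\right).


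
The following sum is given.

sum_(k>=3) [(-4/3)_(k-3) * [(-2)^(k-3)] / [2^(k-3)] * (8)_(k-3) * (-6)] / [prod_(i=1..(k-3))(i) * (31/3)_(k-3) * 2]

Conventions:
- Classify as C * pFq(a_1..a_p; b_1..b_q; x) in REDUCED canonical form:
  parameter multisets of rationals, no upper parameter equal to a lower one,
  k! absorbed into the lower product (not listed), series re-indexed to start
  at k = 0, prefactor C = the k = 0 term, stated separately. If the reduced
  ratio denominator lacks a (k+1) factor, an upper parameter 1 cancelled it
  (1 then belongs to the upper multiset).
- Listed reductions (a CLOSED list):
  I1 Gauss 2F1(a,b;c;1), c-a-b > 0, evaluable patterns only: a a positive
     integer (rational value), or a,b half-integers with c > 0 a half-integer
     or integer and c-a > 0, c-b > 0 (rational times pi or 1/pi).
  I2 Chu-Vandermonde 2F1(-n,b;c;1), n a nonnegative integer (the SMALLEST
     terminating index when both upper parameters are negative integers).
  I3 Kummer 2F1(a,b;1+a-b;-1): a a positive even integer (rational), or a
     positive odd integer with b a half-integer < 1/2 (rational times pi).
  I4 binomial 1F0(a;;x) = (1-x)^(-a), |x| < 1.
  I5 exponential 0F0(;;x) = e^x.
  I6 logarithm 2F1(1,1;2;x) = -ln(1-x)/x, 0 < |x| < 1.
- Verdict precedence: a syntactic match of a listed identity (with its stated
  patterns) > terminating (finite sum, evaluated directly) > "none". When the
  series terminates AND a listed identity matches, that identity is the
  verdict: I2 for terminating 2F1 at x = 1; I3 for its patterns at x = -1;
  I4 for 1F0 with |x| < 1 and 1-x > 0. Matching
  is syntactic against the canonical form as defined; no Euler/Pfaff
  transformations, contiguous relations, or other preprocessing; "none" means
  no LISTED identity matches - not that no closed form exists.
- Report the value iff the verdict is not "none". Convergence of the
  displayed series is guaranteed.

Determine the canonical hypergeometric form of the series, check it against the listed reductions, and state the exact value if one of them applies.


This is -3 * 2F1(-4/3, 8; 31/3; -1) in reduced canonical form. Verdict: this is Kummer (I3) (x = -1; c = 31/3 equals 1+a-b for upper {-4/3, 8}: listed pattern). Sum: -1045/162.

Key observation: x = (-1) and the constant factors (C = -3) combine into one prefactor.
Adjacent-term ratio: r(k) = (-1) * (k-4/3) (k+8) / [(k+31/3) (k+1)] - rational in k, leading ratio (-1); with t_0 = -3, classification follows.


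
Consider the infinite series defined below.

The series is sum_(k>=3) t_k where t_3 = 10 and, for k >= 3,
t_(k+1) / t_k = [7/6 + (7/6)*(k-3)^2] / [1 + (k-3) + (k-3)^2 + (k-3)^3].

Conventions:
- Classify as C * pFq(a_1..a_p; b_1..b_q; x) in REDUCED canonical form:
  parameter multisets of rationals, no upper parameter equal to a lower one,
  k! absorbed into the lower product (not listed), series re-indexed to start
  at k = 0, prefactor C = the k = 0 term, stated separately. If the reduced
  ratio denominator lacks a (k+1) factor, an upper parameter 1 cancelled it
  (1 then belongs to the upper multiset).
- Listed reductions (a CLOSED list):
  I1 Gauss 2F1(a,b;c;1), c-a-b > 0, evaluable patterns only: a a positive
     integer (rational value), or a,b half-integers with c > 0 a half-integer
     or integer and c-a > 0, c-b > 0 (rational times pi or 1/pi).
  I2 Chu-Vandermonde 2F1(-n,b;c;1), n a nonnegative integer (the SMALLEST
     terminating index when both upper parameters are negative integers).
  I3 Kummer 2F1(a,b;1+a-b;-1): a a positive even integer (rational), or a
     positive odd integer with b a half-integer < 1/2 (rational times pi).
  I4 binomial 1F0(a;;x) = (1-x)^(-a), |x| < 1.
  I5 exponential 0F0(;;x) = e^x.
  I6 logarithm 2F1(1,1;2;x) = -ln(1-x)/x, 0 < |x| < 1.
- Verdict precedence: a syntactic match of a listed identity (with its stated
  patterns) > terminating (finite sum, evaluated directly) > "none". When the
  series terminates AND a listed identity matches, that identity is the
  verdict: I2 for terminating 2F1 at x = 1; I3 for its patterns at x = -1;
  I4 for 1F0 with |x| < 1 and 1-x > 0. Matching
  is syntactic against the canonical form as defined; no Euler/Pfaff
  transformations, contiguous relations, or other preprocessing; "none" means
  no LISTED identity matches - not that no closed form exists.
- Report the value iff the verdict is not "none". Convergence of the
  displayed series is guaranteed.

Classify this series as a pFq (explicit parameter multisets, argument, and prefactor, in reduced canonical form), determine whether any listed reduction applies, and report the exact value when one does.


This is 10 * 0F0(-; -; 7/6) in reduced canonical form. Verdict: this is the I5 exponential reduction (the 0F0 exponential series at x = 7/6). Value: 10 * e^(7/6).

First insight: from the first term 10: the expanded ratio factors over Q; C = 10, roots give parameters.
Adjacent-term ratio: r(k) = (7/6) * 1 / [(k+1)] - poly over poly, x = (7/6) from leading terms; C = 10 at k = 0.


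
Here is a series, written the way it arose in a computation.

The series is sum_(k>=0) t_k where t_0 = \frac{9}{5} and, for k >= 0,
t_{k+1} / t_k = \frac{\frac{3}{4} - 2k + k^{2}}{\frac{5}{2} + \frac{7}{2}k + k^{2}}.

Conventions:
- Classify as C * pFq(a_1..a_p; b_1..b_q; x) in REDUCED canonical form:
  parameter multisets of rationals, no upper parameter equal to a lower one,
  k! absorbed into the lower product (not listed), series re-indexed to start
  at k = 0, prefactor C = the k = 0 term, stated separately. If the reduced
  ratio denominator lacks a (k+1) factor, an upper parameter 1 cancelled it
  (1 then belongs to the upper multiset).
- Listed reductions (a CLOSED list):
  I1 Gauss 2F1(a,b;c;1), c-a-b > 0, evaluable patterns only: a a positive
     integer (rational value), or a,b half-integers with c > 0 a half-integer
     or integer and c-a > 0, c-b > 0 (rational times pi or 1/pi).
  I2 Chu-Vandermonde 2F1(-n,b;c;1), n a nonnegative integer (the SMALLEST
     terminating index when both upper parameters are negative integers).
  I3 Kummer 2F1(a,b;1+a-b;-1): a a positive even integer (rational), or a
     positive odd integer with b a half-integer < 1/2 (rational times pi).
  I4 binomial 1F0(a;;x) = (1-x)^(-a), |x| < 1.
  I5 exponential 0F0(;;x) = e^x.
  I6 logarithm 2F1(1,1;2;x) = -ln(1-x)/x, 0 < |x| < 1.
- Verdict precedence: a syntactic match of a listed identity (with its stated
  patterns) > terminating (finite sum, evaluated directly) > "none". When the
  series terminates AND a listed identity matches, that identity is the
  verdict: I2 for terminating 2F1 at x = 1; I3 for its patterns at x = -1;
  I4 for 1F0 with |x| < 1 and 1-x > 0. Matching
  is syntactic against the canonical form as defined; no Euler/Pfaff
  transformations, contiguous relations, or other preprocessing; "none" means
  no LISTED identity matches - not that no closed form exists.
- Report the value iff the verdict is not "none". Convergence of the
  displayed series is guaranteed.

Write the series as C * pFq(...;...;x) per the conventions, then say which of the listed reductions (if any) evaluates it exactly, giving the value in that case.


Prefactor \frac{9}{5}, argument 1: 2F1 with upper {-\frac{3}{2}, -\frac{1}{2}} over lower {\frac{5}{2}}. Verdict: this is the half-integer Gauss pattern (I1) (x = 1; upper {-\frac{3}{2}, -\frac{1}{2}} half-integers, c = \frac{5}{2} in the evaluable pattern). Exact value: \frac{189}{256} \cdot \pi.

The tell: t_0 = \frac{9}{5} here, and roots of the ratio polynomials (C = 9/5) are the negated parameters.
Consecutive-term ratio: r(k) = 1 * (k-\frac{3}{2}) (k-\frac{1}{2}) / [(k+\frac{5}{2}) (k+1)] ; factor over Q: parameters, x = 1, and C = \frac{9}{5}.


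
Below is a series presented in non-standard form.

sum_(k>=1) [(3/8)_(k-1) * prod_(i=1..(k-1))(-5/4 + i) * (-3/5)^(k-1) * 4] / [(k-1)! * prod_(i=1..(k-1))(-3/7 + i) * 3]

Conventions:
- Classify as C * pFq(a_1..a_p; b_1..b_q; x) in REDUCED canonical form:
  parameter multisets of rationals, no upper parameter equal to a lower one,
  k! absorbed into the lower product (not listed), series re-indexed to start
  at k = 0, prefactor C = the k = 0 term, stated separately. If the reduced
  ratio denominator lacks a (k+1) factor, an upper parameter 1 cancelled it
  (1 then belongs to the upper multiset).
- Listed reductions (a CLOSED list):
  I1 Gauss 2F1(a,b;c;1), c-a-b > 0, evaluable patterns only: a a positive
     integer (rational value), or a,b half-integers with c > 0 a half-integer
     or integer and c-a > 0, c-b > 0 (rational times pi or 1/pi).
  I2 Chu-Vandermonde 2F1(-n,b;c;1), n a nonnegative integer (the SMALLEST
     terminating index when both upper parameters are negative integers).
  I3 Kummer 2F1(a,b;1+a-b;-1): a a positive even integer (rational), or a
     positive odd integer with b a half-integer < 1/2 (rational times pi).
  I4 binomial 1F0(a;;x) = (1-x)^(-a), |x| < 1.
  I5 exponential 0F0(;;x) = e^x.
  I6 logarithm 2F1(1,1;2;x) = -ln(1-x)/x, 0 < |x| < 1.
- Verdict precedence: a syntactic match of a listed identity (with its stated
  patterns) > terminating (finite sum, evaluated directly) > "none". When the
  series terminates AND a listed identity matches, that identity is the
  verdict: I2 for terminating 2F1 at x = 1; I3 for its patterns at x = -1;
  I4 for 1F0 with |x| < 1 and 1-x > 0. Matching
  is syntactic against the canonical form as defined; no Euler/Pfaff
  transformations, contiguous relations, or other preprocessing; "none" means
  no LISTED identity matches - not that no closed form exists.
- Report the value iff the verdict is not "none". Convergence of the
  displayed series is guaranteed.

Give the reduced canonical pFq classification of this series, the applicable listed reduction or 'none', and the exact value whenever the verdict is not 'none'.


With C = 4/3: the canonical form is 2F1(-1/4, 3/8; 4/7; -3/5). Verdict: none. A 2F1 with upper {-1/4, 3/8} fits none of I1-I6 at x = -3/5; the sum runs forever.

Structural cue: t_0 = 4/3 here, and the lower running product (prefactor 4/3) is a rising factorial.
Ratio: r(k) = (-3/5) * (k-1/4) (k+3/8) / [(k+4/7) (k+1)] - poly over poly, x = (-3/5) from leading terms; C = 4/3 at k = 0.


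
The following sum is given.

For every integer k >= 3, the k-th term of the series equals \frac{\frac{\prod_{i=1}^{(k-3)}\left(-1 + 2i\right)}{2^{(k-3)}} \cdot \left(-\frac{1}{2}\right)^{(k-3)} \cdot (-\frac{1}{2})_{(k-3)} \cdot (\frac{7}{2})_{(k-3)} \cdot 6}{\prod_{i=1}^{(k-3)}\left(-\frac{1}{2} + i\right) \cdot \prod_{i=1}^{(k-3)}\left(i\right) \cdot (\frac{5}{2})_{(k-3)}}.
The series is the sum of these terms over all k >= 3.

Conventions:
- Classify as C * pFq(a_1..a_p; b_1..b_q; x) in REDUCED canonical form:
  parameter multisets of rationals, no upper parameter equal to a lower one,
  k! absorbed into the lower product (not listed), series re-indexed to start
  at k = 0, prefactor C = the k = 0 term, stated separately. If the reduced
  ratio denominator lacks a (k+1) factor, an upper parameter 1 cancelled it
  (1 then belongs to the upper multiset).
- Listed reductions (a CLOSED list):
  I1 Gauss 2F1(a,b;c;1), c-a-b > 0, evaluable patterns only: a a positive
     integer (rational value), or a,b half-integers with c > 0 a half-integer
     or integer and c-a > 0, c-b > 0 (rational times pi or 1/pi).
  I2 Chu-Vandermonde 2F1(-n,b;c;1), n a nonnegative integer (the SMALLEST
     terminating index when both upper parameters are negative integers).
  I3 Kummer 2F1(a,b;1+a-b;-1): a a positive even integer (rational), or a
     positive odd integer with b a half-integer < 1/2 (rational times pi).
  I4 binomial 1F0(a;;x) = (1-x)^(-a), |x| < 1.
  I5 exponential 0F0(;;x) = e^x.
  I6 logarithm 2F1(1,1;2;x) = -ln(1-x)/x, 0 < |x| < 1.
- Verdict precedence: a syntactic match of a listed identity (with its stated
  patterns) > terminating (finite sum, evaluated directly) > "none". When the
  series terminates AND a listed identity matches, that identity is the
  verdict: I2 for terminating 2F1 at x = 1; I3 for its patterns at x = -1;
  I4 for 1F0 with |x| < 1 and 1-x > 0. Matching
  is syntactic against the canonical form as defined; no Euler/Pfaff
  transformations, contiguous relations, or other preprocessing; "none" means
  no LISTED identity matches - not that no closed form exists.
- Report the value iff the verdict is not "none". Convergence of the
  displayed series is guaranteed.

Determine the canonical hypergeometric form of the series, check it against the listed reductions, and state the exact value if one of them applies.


Key step: from the first term 6: the product of the first k integers (C = 6, x = -1/2) is k!.
Step ratio: r(k) = -\frac{1}{2} * (k-\frac{1}{2}) (k+\frac{7}{2}) / [(k+\frac{5}{2}) (k+1)] - rational in k, leading ratio -\frac{1}{2}; with t_0 = 6, classification follows.

Classification (C = 6): 2F1 with upper {-\frac{1}{2}, \frac{7}{2}}, lower {\frac{5}{2}}, argument x = -\frac{1}{2}. Verdict: none. A 2F1 with upper {-\frac{1}{2}, \frac{7}{2}} fits none of I1-I6 at x = -\frac{1}{2}; the sum runs forever.


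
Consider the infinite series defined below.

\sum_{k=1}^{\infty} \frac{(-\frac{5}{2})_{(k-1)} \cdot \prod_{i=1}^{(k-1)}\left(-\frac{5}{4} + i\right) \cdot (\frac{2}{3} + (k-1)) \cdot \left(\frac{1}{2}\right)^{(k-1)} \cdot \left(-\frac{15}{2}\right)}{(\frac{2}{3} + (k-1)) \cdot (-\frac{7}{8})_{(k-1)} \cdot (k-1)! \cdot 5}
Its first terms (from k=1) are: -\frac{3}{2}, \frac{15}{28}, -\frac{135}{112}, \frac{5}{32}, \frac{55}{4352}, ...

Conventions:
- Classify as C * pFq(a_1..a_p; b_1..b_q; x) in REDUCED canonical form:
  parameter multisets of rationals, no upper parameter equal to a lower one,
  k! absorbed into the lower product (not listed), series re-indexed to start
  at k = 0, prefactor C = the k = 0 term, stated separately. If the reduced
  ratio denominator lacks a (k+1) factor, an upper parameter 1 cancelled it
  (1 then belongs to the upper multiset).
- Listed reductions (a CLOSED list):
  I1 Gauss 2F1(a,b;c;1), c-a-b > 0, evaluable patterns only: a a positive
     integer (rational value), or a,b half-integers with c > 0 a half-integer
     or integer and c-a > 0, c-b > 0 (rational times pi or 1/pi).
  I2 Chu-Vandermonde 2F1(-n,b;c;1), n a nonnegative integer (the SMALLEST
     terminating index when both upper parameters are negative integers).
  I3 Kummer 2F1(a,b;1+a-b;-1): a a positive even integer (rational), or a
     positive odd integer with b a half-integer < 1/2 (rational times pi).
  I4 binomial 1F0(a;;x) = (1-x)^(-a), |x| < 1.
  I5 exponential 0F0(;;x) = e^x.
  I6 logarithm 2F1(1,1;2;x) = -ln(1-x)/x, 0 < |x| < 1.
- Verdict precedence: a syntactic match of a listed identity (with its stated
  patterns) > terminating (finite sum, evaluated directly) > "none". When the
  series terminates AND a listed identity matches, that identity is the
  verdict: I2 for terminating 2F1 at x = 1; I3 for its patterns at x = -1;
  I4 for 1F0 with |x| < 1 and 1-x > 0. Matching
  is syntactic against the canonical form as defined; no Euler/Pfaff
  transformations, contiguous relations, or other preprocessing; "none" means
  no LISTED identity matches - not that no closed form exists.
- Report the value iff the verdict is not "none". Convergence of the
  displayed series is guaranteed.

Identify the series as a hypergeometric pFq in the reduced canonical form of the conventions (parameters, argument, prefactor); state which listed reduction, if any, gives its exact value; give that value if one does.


Prefactor -\frac{3}{2}, argument \frac{1}{2}: 2F1 with upper {-\frac{5}{2}, -\frac{1}{4}} over lower {-\frac{7}{8}}. Verdict: none. No listed pattern accepts 2F1(-\frac{5}{2}, -\frac{1}{4}; -\frac{7}{8}; \frac{1}{2}).

Key step: with t_0 = -\frac{3}{2}, the running product (prefactor -3/2) telescopes to a rising factorial.
Term ratio: r(k) = \frac{1}{2} * (k-\frac{5}{2}) (k-\frac{1}{4}) / [(k-\frac{7}{8}) (k+1)] - rational in k, leading ratio \frac{1}{2}; with t_0 = -\frac{3}{2}, classification follows.


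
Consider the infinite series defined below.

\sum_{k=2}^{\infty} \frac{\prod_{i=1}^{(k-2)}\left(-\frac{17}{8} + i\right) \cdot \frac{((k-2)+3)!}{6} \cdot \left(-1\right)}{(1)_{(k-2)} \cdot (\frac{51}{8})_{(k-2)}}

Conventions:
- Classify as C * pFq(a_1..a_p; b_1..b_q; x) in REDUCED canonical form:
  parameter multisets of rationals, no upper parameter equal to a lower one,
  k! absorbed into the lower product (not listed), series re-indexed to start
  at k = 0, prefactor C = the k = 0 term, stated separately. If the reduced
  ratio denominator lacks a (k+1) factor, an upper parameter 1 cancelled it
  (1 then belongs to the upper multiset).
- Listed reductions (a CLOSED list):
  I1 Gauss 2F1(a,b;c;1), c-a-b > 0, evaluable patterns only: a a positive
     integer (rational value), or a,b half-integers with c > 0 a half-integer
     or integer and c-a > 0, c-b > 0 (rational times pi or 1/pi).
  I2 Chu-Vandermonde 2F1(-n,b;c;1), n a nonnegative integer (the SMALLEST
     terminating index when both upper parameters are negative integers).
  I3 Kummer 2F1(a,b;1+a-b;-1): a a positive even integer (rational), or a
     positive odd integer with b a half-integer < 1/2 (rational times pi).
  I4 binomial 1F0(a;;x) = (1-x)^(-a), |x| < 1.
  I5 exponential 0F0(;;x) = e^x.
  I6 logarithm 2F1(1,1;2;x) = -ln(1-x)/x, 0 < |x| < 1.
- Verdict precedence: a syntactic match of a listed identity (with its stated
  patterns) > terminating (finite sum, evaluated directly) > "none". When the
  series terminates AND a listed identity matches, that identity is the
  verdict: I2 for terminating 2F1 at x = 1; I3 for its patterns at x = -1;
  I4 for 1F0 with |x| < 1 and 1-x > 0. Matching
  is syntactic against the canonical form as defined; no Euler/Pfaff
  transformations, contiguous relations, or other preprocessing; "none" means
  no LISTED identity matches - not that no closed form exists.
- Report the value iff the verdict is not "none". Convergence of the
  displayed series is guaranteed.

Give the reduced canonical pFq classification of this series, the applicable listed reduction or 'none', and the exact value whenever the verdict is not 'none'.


Canonical form: C = -1 times 2F1 with upper {-\frac{9}{8}, 4}, lower {\frac{51}{8}}, x = 1. Verdict at x = 1: the Gauss summation I1 matches (x = 1: the Gamma ratio telescopes since c-a-b = 7/2 > 0 and a = 4 in Z>0). Value: -\frac{12255}{36608}.

The tell: from the first term -1: the factorial ratio (prefactor -1) (k+a-1)!/(a-1)! is a rising factorial (a)_k.
Step ratio: r(k) = 1 * (k-\frac{9}{8}) (k+4) / [(k+\frac{51}{8}) (k+1)] - poly over poly, x = 1 from leading terms; C = -1 at k = 0.


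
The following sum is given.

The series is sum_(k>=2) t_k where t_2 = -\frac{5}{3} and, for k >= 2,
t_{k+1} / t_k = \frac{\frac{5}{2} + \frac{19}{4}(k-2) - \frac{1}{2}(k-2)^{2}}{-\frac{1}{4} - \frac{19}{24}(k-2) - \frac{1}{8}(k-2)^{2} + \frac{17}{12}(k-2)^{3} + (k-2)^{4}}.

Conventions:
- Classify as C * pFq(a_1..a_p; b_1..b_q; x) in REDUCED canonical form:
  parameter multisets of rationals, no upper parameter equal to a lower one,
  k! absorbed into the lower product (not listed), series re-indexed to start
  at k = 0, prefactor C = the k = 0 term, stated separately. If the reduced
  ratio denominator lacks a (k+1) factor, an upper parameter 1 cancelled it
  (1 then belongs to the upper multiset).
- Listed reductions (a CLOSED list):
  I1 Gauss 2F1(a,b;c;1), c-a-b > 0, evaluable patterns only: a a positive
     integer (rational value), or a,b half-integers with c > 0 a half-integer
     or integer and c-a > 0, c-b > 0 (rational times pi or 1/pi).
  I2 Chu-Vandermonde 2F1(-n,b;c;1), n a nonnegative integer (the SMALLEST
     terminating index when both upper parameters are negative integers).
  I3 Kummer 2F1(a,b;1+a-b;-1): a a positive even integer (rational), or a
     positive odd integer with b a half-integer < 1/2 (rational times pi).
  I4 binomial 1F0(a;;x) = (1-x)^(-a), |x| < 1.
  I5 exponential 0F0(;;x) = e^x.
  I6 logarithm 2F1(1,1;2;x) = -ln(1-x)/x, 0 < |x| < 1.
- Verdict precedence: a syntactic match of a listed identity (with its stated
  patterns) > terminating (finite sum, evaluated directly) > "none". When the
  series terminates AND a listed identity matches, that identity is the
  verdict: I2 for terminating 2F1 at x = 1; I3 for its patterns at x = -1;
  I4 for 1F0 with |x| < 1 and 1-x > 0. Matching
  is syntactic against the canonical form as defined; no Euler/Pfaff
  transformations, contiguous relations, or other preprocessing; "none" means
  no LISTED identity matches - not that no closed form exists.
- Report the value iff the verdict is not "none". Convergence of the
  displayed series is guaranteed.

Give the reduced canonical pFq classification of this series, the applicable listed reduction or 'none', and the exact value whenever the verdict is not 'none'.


With C = -\frac{5}{3}: the canonical form is 1F2(-10; -\frac{3}{4}, \frac{2}{3}; -\frac{1}{2}). Verdict: terminating (-10 upstairs). 11 nonzero terms in all; added directly. Sum: \frac{507520482627461319}{3500820527579375}.

The tell: x = -\frac{1}{2} and roots of the ratio polynomials (C = -5/3) are the negated parameters.
Ratio: r(k) = -\frac{1}{2} * (k-10) / [(k-\frac{3}{4}) (k+\frac{2}{3}) (k+1)] - rational in k, leading ratio -\frac{1}{2}; with t_0 = -\frac{5}{3}, classification follows.


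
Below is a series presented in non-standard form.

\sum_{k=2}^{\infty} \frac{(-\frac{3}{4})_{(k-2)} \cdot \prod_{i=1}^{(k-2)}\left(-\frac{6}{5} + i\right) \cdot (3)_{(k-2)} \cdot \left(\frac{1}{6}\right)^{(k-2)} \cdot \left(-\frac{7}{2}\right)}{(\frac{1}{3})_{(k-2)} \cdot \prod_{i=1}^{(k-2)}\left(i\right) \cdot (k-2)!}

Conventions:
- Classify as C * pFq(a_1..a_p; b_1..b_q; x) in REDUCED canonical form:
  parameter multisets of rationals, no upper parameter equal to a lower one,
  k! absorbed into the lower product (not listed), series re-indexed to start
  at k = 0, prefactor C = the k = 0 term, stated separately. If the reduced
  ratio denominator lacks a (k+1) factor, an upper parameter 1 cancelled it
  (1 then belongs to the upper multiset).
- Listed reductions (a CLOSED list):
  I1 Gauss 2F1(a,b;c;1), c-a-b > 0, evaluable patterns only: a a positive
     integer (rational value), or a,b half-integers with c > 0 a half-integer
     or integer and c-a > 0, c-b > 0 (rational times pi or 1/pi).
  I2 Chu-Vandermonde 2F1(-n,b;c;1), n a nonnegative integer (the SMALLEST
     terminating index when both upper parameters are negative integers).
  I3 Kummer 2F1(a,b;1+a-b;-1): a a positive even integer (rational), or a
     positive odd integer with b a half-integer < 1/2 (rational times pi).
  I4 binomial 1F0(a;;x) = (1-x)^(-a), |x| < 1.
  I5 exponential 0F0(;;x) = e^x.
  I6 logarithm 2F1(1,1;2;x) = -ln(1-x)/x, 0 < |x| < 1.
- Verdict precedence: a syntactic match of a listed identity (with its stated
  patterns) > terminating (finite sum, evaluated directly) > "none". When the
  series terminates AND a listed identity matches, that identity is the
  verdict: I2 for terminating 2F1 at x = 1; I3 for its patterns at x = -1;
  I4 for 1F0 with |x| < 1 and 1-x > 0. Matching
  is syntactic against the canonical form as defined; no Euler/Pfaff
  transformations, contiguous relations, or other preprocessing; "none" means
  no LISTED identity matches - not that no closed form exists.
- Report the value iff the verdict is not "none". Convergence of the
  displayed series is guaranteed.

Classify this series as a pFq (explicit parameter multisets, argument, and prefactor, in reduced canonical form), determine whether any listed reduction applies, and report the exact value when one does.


Canonical form: C = -\frac{7}{2} times 3F2 with upper {-\frac{3}{4}, -\frac{1}{5}, 3}, lower {\frac{1}{3}, 1}, x = \frac{1}{6}. Verdict: none. A 3F2 with upper {-\frac{3}{4}, -\frac{1}{5}, 3} fits none of I1-I6 at x = \frac{1}{6}; the sum runs forever.

Key step: t_0 being -\frac{7}{2}, the product of the first k integers (C = -7/2) is k!.
Ratio: r(k) = \frac{1}{6} * (k-\frac{3}{4}) (k-\frac{1}{5}) (k+3) / [(k+\frac{1}{3}) (k+1) (k+1)] - poly over poly, x = \frac{1}{6} from leading terms; C = -\frac{7}{2} at k = 0.


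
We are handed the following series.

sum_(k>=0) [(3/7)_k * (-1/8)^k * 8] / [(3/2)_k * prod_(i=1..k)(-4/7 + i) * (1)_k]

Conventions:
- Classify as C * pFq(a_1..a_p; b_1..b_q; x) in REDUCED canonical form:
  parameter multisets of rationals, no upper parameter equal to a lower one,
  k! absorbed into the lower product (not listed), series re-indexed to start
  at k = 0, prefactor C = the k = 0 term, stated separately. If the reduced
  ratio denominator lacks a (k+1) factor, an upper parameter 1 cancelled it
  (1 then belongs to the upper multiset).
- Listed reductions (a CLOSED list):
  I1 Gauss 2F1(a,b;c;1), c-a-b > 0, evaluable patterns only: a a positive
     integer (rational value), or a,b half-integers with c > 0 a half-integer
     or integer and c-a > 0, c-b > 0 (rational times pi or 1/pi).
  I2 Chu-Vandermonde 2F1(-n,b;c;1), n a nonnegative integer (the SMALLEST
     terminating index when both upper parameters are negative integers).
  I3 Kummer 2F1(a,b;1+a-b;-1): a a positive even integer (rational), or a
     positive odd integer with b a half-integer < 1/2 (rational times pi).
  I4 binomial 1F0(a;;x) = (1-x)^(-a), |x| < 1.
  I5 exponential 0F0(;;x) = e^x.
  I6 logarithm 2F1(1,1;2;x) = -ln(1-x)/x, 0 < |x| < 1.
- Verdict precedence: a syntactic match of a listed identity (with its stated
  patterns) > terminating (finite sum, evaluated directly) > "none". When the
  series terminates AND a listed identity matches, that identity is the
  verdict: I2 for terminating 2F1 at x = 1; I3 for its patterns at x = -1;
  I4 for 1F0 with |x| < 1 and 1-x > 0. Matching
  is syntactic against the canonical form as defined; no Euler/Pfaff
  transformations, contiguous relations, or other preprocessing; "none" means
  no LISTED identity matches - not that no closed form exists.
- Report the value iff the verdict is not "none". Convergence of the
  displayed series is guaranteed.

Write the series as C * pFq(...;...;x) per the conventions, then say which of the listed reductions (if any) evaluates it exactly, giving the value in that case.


Prefactor 8, argument -1/8: 0F1 with upper {-} over lower {3/2}. Verdict: no listed reduction: x = -1/8 and upper {-} fail every I1-I6 pattern.

Key observation: t_0 = 8 here, and the parameter 3/7 appears in both the upper and lower lists and cancels.
Step ratio: r(k) = (-1/8) * 1 / [(k+3/2) (k+1)] - rational in k, leading ratio (-1/8); with t_0 = 8, classification follows.
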